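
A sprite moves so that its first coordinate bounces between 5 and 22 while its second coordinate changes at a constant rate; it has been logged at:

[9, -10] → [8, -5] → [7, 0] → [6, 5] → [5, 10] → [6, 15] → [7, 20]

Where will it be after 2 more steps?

[9, 30]

The first coordinate reflects between 5 and 22, moving 1 per step.
  step 7: 7 → 8
  step 8: 8 → 9
The second coordinate changes by +5 each step: at step 8 it is 30.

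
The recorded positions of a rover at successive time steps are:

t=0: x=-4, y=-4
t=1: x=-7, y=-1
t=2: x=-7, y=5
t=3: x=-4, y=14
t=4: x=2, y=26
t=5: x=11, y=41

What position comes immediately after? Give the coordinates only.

First differences are (-3, +3), (+0, +6), (+3, +9), (+6, +12), (+9, +15); their common second difference is (+3, +3) (constant acceleration).
step 6: x=11, y=41 + (+12, +18) → x=23, y=59

x=23, y=59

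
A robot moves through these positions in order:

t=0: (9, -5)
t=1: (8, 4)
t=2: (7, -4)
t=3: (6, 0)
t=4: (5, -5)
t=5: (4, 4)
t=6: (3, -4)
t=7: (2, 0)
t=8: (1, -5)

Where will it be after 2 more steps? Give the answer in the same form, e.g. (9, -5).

First: linear, -1 per step → -1 at step 10.
Second: cycles through -5, 4, -4, 0 every 4 steps. Step 10 lands at position 2 of the cycle → -4.

(-1, -4)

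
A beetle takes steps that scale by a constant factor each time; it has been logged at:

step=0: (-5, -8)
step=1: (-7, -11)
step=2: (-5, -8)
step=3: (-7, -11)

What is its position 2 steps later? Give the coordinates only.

Step-to-step displacements: (-2, -3), (+2, +3), (-2, -3); each is -1× the previous.
step 4: (-7, -11) + (+2, +3) → (-5, -8)
step 5: (-5, -8) + (-2, -3) → (-7, -11)

(-7, -11)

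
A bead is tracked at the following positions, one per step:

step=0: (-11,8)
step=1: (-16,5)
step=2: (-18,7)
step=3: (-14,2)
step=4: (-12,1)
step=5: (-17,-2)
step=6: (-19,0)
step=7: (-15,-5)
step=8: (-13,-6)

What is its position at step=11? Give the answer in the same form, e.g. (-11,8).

(-16,-12)

Differencing gives (-5,-3), (-2,+2), (+4,-5), (+2,-1), (-5,-3), (-2,+2), (+4,-5), (+2,-1). This is the pattern (-5,-3), (-2,+2), (+4,-5), (+2,-1) repeated.
step 9: apply (-5,-3) → (-18,-9)
step 10: apply (-2,+2) → (-20,-7)
step 11: apply (+4,-5) → (-16,-12)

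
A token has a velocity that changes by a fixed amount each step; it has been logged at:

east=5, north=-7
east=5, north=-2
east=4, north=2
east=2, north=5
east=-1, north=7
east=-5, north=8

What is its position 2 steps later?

Taking differences between consecutive positions: (+0,+5), (-1,+4), (-2,+3), (-3,+2), (-4,+1). These grow by (-1,-1) each step.
step 6: east=-5, north=8 + (-5,+0) → east=-10, north=8
step 7: east=-10, north=8 + (-6,-1) → east=-16, north=7

east=-16, north=7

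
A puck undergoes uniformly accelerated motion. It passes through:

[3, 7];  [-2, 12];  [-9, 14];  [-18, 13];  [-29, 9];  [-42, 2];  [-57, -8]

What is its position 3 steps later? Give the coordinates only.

First differences are [-5, +5], [-7, +2], [-9, -1], [-11, -4], [-13, -7], [-15, -10]; their common second difference is [-2, -3] (constant acceleration).
step 7: [-57, -8] + [-17, -13] → [-74, -21]
step 8: [-74, -21] + [-19, -16] → [-93, -37]
step 9: [-93, -37] + [-21, -19] → [-114, -56]

[-114, -56]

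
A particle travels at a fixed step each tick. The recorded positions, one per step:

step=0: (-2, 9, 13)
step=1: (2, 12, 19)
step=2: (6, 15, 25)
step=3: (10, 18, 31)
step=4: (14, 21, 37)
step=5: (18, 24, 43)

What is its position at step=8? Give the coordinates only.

Each step adds (+4, +3, +6) to the position.
step 6: (18, 24, 43) + (+4, +3, +6) → (22, 27, 49)
step 7: (22, 27, 49) + (+4, +3, +6) → (26, 30, 55)
step 8: (26, 30, 55) + (+4, +3, +6) → (30, 33, 61)

(30, 33, 61)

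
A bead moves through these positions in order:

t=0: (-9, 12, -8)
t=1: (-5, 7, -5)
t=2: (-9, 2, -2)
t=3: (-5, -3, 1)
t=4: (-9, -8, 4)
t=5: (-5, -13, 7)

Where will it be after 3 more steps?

First: cycles through -9, -5 every 2 steps. Step 8 lands at position 0 of the cycle → -9.
Second: linear, -5 per step → -28 at step 8.
Third: linear, +3 per step → 16 at step 8.

(-9, -28, 16)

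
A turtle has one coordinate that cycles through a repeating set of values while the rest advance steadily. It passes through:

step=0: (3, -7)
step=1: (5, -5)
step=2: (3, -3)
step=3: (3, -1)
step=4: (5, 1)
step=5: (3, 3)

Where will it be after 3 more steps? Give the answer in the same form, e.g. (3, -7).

(3, 9)

The first coordinate repeats the cycle [3, 5, 3] with period 3; step 8 mod 3 = 2, giving 3.
The second coordinate changes by +2 each step, so at step 8 it is -7 + 8·(2) = 9.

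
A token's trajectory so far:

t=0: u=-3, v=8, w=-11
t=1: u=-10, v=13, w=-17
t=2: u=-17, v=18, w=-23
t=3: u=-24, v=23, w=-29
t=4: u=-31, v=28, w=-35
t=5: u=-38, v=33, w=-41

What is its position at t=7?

The position changes by (-7,+5,-6) every step.
step 6: u=-38, v=33, w=-41 + (-7,+5,-6) → u=-45, v=38, w=-47
step 7: u=-45, v=38, w=-47 + (-7,+5,-6) → u=-52, v=43, w=-53

u=-52, v=43, w=-53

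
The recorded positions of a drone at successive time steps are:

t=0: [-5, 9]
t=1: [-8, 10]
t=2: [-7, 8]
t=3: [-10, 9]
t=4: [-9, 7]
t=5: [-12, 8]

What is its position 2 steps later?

The moves between consecutive positions are [-3, +1], [+1, -2], [-3, +1], [+1, -2], [-3, +1]; they repeat the 2-cycle [[-3, +1], [+1, -2]].
step 6: apply [+1, -2] → [-11, 6]
step 7: apply [-3, +1] → [-14, 7]

[-14, 7]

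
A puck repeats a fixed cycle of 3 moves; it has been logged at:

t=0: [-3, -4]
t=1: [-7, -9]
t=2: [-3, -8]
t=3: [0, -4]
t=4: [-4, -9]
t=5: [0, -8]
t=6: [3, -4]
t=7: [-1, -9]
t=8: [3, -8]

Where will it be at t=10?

Step-to-step displacements: [-4, -5], [+4, +1], [+3, +4], [-4, -5], [+4, +1], [+3, +4], [-4, -5], [+4, +1] — a repeating cycle of length 3.
step 9: apply [+3, +4] → [6, -4]
step 10: apply [-4, -5] → [2, -9]

[2, -9]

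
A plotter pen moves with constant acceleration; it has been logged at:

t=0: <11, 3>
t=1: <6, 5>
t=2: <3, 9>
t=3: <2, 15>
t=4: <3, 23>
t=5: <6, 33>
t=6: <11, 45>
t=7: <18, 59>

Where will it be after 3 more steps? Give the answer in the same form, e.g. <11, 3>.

Taking differences between consecutive positions: <-5, +2>, <-3, +4>, <-1, +6>, <+1, +8>, <+3, +10>, <+5, +12>, <+7, +14>. These grow by <+2, +2> each step.
step 8: <18, 59> + <+9, +16> → <27, 75>
step 9: <27, 75> + <+11, +18> → <38, 93>
step 10: <38, 93> + <+13, +20> → <51, 113>

<51, 113>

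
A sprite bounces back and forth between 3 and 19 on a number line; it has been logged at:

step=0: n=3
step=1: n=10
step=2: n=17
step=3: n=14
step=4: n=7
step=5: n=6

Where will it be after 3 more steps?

n=11

The value reflects between 3 and 19, moving 7 per step.
  step 6: 6 → 13
  step 7: 13 → 18
  step 8: 18 → 11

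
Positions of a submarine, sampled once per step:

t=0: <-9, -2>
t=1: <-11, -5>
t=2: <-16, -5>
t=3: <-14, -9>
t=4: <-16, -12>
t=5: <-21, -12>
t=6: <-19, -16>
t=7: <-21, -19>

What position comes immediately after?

<-26, -19>

Step-to-step displacements: <-2, -3>, <-5, +0>, <+2, -4>, <-2, -3>, <-5, +0>, <+2, -4>, <-2, -3> — a repeating cycle of length 3.
step 8: apply <-5, +0> → <-26, -19>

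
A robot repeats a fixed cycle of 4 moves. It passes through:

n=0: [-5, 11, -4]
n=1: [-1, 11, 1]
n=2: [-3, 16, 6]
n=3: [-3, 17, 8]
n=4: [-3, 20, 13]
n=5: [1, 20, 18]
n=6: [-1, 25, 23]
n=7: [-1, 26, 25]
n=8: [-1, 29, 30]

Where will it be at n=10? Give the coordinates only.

The moves between consecutive positions are [+4, +0, +5], [-2, +5, +5], [+0, +1, +2], [+0, +3, +5], [+4, +0, +5], [-2, +5, +5], [+0, +1, +2], [+0, +3, +5]; they repeat the 4-cycle [[+4, +0, +5], [-2, +5, +5], [+0, +1, +2], [+0, +3, +5]].
step 9: apply [+4, +0, +5] → [3, 29, 35]
step 10: apply [-2, +5, +5] → [1, 34, 40]

[1, 34, 40]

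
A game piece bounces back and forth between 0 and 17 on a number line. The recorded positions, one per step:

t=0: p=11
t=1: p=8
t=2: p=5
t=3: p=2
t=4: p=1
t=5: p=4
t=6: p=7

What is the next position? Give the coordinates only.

The value travels 3 per step and bounces off the walls at 0 and 17.
  step 7: 7 → 10

p=10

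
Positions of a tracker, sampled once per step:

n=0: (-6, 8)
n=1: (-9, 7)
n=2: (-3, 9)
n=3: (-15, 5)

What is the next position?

(9, 13)

The jumps are (-3, -1), (+6, +2), (-12, -4) — a geometric progression with ratio -2.
step 4: (-15, 5) + (+24, +8) → (9, 13)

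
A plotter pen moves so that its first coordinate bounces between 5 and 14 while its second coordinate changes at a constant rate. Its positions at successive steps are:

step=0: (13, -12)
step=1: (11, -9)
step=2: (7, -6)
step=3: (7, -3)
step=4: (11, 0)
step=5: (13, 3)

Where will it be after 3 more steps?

(9, 12)

The first coordinate travels 4 per step and bounces off the walls at 5 and 14.
  step 6: 13 → 9
  step 7: 9 → 5
  step 8: 5 → 9
The second coordinate changes by +3 each step: at step 8 it is 12.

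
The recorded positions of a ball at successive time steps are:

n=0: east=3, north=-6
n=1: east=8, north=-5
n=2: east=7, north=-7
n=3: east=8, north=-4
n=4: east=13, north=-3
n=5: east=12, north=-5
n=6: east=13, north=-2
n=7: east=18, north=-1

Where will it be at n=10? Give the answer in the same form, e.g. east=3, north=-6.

The moves between consecutive positions are (+5,+1), (-1,-2), (+1,+3), (+5,+1), (-1,-2), (+1,+3), (+5,+1); they repeat the 3-cycle [(+5,+1), (-1,-2), (+1,+3)].
step 8: apply (-1,-2) → east=17, north=-3
step 9: apply (+1,+3) → east=18, north=0
step 10: apply (+5,+1) → east=23, north=1

east=23, north=1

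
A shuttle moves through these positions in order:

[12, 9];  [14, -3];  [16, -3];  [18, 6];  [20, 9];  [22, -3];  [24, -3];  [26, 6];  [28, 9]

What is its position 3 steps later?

First: linear, +2 per step → 34 at step 11.
Second: cycles through 9, -3, -3, 6 every 4 steps. Step 11 lands at position 3 of the cycle → 6.

[34, 6]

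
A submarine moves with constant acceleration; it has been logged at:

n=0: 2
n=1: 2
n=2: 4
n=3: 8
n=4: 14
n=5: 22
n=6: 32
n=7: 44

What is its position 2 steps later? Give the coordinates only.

Taking differences between consecutive positions: +0, +2, +4, +6, +8, +10, +12. These grow by +2 each step.
step 8: 44 + 14 → 58
step 9: 58 + 16 → 74

74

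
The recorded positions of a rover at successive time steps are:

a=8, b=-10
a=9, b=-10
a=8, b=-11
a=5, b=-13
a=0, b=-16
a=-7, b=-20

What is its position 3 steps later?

First differences are (+1, +0), (-1, -1), (-3, -2), (-5, -3), (-7, -4); their common second difference is (-2, -1) (constant acceleration).
step 6: a=-7, b=-20 + (-9, -5) → a=-16, b=-25
step 7: a=-16, b=-25 + (-11, -6) → a=-27, b=-31
step 8: a=-27, b=-31 + (-13, -7) → a=-40, b=-38

a=-40, b=-38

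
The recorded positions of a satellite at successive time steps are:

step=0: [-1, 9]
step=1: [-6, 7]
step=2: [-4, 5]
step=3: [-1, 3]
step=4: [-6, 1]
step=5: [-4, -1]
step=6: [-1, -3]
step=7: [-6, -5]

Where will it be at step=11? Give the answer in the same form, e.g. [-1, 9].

The first coordinate repeats the cycle [-1, -6, -4] with period 3; step 11 mod 3 = 2, giving -4.
The second coordinate changes by -2 each step, so at step 11 it is 9 + 11·(-2) = -13.

[-4, -13]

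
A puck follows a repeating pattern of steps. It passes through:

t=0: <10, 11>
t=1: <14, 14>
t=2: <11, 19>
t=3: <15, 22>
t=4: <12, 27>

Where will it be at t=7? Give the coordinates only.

<17, 38>

The moves between consecutive positions are <+4, +3>, <-3, +5>, <+4, +3>, <-3, +5>; they repeat the 2-cycle [<+4, +3>, <-3, +5>].
step 5: apply <+4, +3> → <16, 30>
step 6: apply <-3, +5> → <13, 35>
step 7: apply <+4, +3> → <17, 38>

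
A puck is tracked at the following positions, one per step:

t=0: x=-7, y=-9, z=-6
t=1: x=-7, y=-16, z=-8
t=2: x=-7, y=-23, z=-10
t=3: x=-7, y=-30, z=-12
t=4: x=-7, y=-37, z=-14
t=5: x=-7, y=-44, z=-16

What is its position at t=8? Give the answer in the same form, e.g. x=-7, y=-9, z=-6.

Each step adds (+0, -7, -2) to the position.
step 6: x=-7, y=-44, z=-16 + (+0, -7, -2) → x=-7, y=-51, z=-18
step 7: x=-7, y=-51, z=-18 + (+0, -7, -2) → x=-7, y=-58, z=-20
step 8: x=-7, y=-58, z=-20 + (+0, -7, -2) → x=-7, y=-65, z=-22

x=-7, y=-65, z=-22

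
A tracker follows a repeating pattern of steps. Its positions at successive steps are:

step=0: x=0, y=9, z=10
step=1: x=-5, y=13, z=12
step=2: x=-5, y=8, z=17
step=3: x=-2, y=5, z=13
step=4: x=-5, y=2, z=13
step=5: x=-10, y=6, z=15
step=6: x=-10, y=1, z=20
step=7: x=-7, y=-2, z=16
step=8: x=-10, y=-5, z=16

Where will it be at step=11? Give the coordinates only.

Step-to-step displacements: (-5,+4,+2), (+0,-5,+5), (+3,-3,-4), (-3,-3,+0), (-5,+4,+2), (+0,-5,+5), (+3,-3,-4), (-3,-3,+0) — a repeating cycle of length 4.
step 9: apply (-5,+4,+2) → x=-15, y=-1, z=18
step 10: apply (+0,-5,+5) → x=-15, y=-6, z=23
step 11: apply (+3,-3,-4) → x=-12, y=-9, z=19

x=-12, y=-9, z=19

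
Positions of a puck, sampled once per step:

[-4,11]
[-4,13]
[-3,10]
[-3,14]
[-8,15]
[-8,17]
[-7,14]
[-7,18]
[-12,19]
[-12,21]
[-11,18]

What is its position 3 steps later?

[-16,25]

The moves between consecutive positions are [+0,+2], [+1,-3], [+0,+4], [-5,+1], [+0,+2], [+1,-3], [+0,+4], [-5,+1], [+0,+2], [+1,-3]; they repeat the 4-cycle [[+0,+2], [+1,-3], [+0,+4], [-5,+1]].
step 11: apply [+0,+4] → [-11,22]
step 12: apply [-5,+1] → [-16,23]
step 13: apply [+0,+2] → [-16,25]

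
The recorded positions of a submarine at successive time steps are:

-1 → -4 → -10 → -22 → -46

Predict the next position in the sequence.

Step-to-step displacements: -3, -6, -12, -24; each is 2× the previous.
step 5: -46 − 48 → -94

-94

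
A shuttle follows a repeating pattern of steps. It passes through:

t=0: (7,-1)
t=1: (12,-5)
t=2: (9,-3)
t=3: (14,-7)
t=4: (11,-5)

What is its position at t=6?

(13,-7)

The moves between consecutive positions are (+5,-4), (-3,+2), (+5,-4), (-3,+2); they repeat the 2-cycle [(+5,-4), (-3,+2)].
step 5: apply (+5,-4) → (16,-9)
step 6: apply (-3,+2) → (13,-7)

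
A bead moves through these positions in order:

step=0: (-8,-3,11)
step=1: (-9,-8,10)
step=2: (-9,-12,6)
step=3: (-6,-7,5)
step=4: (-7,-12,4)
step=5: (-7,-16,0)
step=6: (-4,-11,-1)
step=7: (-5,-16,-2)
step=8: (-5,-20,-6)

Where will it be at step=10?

(-3,-20,-8)

The moves between consecutive positions are (-1,-5,-1), (+0,-4,-4), (+3,+5,-1), (-1,-5,-1), (+0,-4,-4), (+3,+5,-1), (-1,-5,-1), (+0,-4,-4); they repeat the 3-cycle [(-1,-5,-1), (+0,-4,-4), (+3,+5,-1)].
step 9: apply (+3,+5,-1) → (-2,-15,-7)
step 10: apply (-1,-5,-1) → (-3,-20,-8)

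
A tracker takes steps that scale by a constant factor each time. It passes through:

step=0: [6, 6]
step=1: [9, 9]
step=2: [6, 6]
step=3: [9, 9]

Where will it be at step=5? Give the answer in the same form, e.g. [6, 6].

The jumps are [+3, +3], [-3, -3], [+3, +3] — a geometric progression with ratio -1.
step 4: [9, 9] + [-3, -3] → [6, 6]
step 5: [6, 6] + [+3, +3] → [9, 9]

[9, 9]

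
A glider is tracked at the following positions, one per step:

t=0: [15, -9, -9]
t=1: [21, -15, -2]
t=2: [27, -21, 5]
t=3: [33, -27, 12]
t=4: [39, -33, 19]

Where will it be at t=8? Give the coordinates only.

[63, -57, 47]

The position changes by [+6, -6, +7] every step.
step 5: [39, -33, 19] + [+6, -6, +7] → [45, -39, 26]
step 6: [45, -39, 26] + [+6, -6, +7] → [51, -45, 33]
step 7: [51, -45, 33] + [+6, -6, +7] → [57, -51, 40]
step 8: [57, -51, 40] + [+6, -6, +7] → [63, -57, 47]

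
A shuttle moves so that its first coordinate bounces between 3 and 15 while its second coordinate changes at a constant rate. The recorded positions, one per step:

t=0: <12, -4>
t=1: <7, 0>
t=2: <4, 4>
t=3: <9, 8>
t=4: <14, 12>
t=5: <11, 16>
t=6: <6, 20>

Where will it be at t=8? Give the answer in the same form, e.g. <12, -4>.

<10, 28>

The first coordinate travels 5 per step and bounces off the walls at 3 and 15.
  step 7: 6 → 5
  step 8: 5 → 10
The second coordinate changes by +4 each step: at step 8 it is 28.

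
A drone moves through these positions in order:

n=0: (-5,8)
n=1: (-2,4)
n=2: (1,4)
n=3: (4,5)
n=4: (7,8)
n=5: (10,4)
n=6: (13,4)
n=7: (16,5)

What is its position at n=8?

(19,8)

The first coordinate changes by +3 each step, so at step 8 it is -5 + 8·(3) = 19.
The second coordinate repeats the cycle [8, 4, 4, 5] with period 4; step 8 mod 4 = 0, giving 8.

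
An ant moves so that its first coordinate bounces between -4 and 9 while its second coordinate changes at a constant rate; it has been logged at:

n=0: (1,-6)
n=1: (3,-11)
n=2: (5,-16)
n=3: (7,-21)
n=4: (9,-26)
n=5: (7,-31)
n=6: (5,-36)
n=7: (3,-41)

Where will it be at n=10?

The first coordinate travels 2 per step and bounces off the walls at -4 and 9.
  step 8: 3 → 1
  step 9: 1 → -1
  step 10: -1 → -3
The second coordinate changes by -5 each step: at step 10 it is -56.

(-3,-56)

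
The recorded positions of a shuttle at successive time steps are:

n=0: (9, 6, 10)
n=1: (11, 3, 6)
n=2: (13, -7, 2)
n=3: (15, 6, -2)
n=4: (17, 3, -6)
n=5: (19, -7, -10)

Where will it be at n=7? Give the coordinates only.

(23, 3, -18)

First: linear, +2 per step → 23 at step 7.
Second: cycles through 6, 3, -7 every 3 steps. Step 7 lands at position 1 of the cycle → 3.
Third: linear, -4 per step → -18 at step 7.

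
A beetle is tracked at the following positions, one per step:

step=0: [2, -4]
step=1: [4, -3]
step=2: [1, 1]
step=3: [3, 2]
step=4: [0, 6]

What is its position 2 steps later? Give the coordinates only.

[-1, 11]

Differencing gives [+2, +1], [-3, +4], [+2, +1], [-3, +4]. This is the pattern [+2, +1], [-3, +4] repeated.
step 5: apply [+2, +1] → [2, 7]
step 6: apply [-3, +4] → [-1, 11]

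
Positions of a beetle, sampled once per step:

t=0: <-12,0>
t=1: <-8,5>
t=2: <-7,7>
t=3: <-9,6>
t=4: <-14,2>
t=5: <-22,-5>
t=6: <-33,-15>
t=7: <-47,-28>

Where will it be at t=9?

<-84,-63>

Successive displacements: <+4,+5>, <+1,+2>, <-2,-1>, <-5,-4>, <-8,-7>, <-11,-10>, <-14,-13> — each changes by <-3,-3>.
step 8: <-47,-28> + <-17,-16> → <-64,-44>
step 9: <-64,-44> + <-20,-19> → <-84,-63>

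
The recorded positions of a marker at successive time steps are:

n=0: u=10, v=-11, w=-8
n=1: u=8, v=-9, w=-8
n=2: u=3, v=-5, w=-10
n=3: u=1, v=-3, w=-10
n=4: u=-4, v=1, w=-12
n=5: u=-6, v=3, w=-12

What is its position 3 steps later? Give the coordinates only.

u=-18, v=13, w=-16

Step-to-step displacements: (-2, +2, +0), (-5, +4, -2), (-2, +2, +0), (-5, +4, -2), (-2, +2, +0) — a repeating cycle of length 2.
step 6: apply (-5, +4, -2) → u=-11, v=7, w=-14
step 7: apply (-2, +2, +0) → u=-13, v=9, w=-14
step 8: apply (-5, +4, -2) → u=-18, v=13, w=-16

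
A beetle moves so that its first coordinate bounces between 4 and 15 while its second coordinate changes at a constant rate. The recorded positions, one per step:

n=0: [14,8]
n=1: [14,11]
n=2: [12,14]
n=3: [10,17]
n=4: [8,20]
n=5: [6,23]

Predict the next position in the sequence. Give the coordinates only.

[4,26]

The first coordinate reflects between 4 and 15, moving 2 per step.
  step 6: 6 → 4
The second coordinate changes by +3 each step: at step 6 it is 26.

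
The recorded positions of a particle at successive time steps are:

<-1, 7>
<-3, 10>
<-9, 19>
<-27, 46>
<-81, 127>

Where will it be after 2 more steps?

<-729, 1099>

Consecutive displacements <-2, +3>, <-6, +9>, <-18, +27>, <-54, +81> scale by a factor of 3 each step.
step 5: <-81, 127> + <-162, +243> → <-243, 370>
step 6: <-243, 370> + <-486, +729> → <-729, 1099>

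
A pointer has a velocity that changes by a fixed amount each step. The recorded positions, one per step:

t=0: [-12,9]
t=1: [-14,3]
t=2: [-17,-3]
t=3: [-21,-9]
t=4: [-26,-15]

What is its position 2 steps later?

Successive displacements: [-2,-6], [-3,-6], [-4,-6], [-5,-6] — each changes by [-1,+0].
step 5: [-26,-15] + [-6,-6] → [-32,-21]
step 6: [-32,-21] + [-7,-6] → [-39,-27]

[-39,-27]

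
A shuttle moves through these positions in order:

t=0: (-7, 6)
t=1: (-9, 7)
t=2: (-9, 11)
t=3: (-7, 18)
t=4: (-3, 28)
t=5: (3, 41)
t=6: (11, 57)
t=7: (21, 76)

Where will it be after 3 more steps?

First differences are (-2, +1), (+0, +4), (+2, +7), (+4, +10), (+6, +13), (+8, +16), (+10, +19); their common second difference is (+2, +3) (constant acceleration).
step 8: (21, 76) + (+12, +22) → (33, 98)
step 9: (33, 98) + (+14, +25) → (47, 123)
step 10: (47, 123) + (+16, +28) → (63, 151)

(63, 151)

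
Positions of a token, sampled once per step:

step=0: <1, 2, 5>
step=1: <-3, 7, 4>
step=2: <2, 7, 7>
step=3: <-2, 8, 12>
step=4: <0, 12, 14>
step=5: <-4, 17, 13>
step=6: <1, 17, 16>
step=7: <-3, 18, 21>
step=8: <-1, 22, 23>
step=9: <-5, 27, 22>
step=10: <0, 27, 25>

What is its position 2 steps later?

<-2, 32, 32>

Step-to-step displacements: <-4, +5, -1>, <+5, +0, +3>, <-4, +1, +5>, <+2, +4, +2>, <-4, +5, -1>, <+5, +0, +3>, <-4, +1, +5>, <+2, +4, +2>, <-4, +5, -1>, <+5, +0, +3> — a repeating cycle of length 4.
step 11: apply <-4, +1, +5> → <-4, 28, 30>
step 12: apply <+2, +4, +2> → <-2, 32, 32>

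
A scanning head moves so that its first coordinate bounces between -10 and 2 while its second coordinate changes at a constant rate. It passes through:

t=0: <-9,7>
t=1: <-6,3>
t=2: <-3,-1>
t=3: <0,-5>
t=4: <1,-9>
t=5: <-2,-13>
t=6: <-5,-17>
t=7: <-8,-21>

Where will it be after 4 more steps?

<0,-37>

The first coordinate reflects between -10 and 2, moving 3 per step.
  step 8: -8 → -9
  step 9: -9 → -6
  step 10: -6 → -3
  step 11: -3 → 0
The second coordinate changes by -4 each step: at step 11 it is -37.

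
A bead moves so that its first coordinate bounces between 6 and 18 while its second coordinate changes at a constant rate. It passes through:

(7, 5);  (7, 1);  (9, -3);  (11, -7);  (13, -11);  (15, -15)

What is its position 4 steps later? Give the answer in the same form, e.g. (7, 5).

(13, -31)

The first coordinate reflects between 6 and 18, moving 2 per step.
  step 6: 15 → 17
  step 7: 17 → 17
  step 8: 17 → 15
  step 9: 15 → 13
The second coordinate changes by -4 each step: at step 9 it is -31.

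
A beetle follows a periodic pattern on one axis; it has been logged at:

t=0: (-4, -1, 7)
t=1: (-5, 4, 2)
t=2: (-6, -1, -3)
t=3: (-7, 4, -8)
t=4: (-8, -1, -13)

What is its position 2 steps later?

The first coordinate changes by -1 each step, so at step 6 it is -4 + 6·(-1) = -10.
The second coordinate repeats the cycle [-1, 4] with period 2; step 6 mod 2 = 0, giving -1.
The third coordinate changes by -5 each step, so at step 6 it is 7 + 6·(-5) = -23.

(-10, -1, -23)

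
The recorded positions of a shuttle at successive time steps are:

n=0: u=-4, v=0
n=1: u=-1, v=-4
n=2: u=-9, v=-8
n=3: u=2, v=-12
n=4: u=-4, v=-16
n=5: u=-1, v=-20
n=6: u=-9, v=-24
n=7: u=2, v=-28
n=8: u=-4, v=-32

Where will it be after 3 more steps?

U: cycles through -4, -1, -9, 2 every 4 steps. Step 11 lands at position 3 of the cycle → 2.
V: linear, -4 per step → -44 at step 11.

u=2, v=-44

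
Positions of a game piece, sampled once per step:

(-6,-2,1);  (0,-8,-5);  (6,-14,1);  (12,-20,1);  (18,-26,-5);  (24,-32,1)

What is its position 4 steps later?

(48,-56,1)

The first coordinate changes by +6 each step, so at step 9 it is -6 + 9·(6) = 48.
The second coordinate changes by -6 each step, so at step 9 it is -2 + 9·(-6) = -56.
The third coordinate repeats the cycle [1, -5, 1] with period 3; step 9 mod 3 = 0, giving 1.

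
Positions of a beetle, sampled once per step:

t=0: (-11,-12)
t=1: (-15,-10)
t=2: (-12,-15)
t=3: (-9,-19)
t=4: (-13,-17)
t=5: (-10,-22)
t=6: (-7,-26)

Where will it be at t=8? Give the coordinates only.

Step-to-step displacements: (-4,+2), (+3,-5), (+3,-4), (-4,+2), (+3,-5), (+3,-4) — a repeating cycle of length 3.
step 7: apply (-4,+2) → (-11,-24)
step 8: apply (+3,-5) → (-8,-29)

(-8,-29)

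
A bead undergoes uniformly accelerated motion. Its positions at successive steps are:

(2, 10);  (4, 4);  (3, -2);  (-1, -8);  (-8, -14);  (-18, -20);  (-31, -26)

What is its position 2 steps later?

(-66, -38)

First differences are (+2, -6), (-1, -6), (-4, -6), (-7, -6), (-10, -6), (-13, -6); their common second difference is (-3, +0) (constant acceleration).
step 7: (-31, -26) + (-16, -6) → (-47, -32)
step 8: (-47, -32) + (-19, -6) → (-66, -38)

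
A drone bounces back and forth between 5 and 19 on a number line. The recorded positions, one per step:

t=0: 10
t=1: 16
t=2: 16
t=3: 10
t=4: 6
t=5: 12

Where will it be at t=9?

8

The value travels 6 per step and bounces off the walls at 5 and 19.
  step 6: 12 → 18
  step 7: 18 → 14
  step 8: 14 → 8
  step 9: 8 → 8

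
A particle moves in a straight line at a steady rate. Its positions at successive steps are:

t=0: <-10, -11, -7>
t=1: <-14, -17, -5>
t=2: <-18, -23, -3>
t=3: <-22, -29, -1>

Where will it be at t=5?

The position changes by <-4, -6, +2> every step.
step 4: <-22, -29, -1> + <-4, -6, +2> → <-26, -35, 1>
step 5: <-26, -35, 1> + <-4, -6, +2> → <-30, -41, 3>

<-30, -41, 3>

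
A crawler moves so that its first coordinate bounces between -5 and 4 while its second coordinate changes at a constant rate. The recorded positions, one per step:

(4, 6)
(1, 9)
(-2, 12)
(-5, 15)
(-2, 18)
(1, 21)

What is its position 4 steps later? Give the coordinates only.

(-5, 33)

The first coordinate reflects between -5 and 4, moving 3 per step.
  step 6: 1 → 4
  step 7: 4 → 1
  step 8: 1 → -2
  step 9: -2 → -5
The second coordinate changes by +3 each step: at step 9 it is 33.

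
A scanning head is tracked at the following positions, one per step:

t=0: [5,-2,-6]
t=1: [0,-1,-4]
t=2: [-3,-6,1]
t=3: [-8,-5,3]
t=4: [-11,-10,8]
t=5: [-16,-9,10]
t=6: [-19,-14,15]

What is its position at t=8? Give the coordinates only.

The moves between consecutive positions are [-5,+1,+2], [-3,-5,+5], [-5,+1,+2], [-3,-5,+5], [-5,+1,+2], [-3,-5,+5]; they repeat the 2-cycle [[-5,+1,+2], [-3,-5,+5]].
step 7: apply [-5,+1,+2] → [-24,-13,17]
step 8: apply [-3,-5,+5] → [-27,-18,22]

[-27,-18,22]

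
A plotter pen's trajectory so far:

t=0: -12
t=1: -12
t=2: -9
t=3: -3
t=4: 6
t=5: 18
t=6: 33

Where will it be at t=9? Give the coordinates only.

96

First differences are +0, +3, +6, +9, +12, +15; their common second difference is +3 (constant acceleration).
step 7: 33 + 18 → 51
step 8: 51 + 21 → 72
step 9: 72 + 24 → 96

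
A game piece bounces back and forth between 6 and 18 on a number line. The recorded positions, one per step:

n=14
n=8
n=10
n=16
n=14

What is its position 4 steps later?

n=14

The value reflects between 6 and 18, moving 6 per step.
  step 5: 14 → 8
  step 6: 8 → 10
  step 7: 10 → 16
  step 8: 16 → 14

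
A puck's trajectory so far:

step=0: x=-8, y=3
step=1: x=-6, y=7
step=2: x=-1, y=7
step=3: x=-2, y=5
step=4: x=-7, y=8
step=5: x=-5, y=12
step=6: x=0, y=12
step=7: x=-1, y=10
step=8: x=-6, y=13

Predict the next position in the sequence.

The moves between consecutive positions are (+2,+4), (+5,+0), (-1,-2), (-5,+3), (+2,+4), (+5,+0), (-1,-2), (-5,+3); they repeat the 4-cycle [(+2,+4), (+5,+0), (-1,-2), (-5,+3)].
step 9: apply (+2,+4) → x=-4, y=17

x=-4, y=17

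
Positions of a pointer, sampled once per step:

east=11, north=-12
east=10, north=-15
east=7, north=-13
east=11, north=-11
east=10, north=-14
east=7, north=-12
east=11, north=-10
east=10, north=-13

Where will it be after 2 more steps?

Step-to-step displacements: (-1,-3), (-3,+2), (+4,+2), (-1,-3), (-3,+2), (+4,+2), (-1,-3) — a repeating cycle of length 3.
step 8: apply (-3,+2) → east=7, north=-11
step 9: apply (+4,+2) → east=11, north=-9

east=11, north=-9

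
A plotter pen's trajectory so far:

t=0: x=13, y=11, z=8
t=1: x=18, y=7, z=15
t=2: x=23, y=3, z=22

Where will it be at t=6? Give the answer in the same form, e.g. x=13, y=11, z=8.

x=43, y=-13, z=50

Each step adds (+5, -4, +7) to the position.
step 3: x=23, y=3, z=22 + (+5, -4, +7) → x=28, y=-1, z=29
step 4: x=28, y=-1, z=29 + (+5, -4, +7) → x=33, y=-5, z=36
step 5: x=33, y=-5, z=36 + (+5, -4, +7) → x=38, y=-9, z=43
step 6: x=38, y=-9, z=43 + (+5, -4, +7) → x=43, y=-13, z=50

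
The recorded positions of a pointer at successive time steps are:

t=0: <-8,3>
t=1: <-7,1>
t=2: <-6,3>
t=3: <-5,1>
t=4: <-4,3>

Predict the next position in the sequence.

The first coordinate changes by +1 each step, so at step 5 it is -8 + 5·(1) = -3.
The second coordinate repeats the cycle [3, 1] with period 2; step 5 mod 2 = 1, giving 1.

<-3,1>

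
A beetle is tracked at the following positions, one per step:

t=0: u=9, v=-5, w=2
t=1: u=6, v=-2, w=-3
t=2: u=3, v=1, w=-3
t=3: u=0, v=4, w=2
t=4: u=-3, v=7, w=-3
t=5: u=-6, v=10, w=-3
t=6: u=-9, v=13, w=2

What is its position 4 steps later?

U: linear, -3 per step → -21 at step 10.
V: linear, +3 per step → 25 at step 10.
W: cycles through 2, -3, -3 every 3 steps. Step 10 lands at position 1 of the cycle → -3.

u=-21, v=25, w=-3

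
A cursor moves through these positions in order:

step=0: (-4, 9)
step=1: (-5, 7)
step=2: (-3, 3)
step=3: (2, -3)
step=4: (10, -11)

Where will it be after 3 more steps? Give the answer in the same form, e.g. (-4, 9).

Taking differences between consecutive positions: (-1, -2), (+2, -4), (+5, -6), (+8, -8). These grow by (+3, -2) each step.
step 5: (10, -11) + (+11, -10) → (21, -21)
step 6: (21, -21) + (+14, -12) → (35, -33)
step 7: (35, -33) + (+17, -14) → (52, -47)

(52, -47)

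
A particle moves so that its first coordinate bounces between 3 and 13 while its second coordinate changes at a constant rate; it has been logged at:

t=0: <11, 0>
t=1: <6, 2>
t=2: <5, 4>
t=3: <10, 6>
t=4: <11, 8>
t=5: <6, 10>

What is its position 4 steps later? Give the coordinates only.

The first coordinate travels 5 per step and bounces off the walls at 3 and 13.
  step 6: 6 → 5
  step 7: 5 → 10
  step 8: 10 → 11
  step 9: 11 → 6
The second coordinate changes by +2 each step: at step 9 it is 18.

<6, 18>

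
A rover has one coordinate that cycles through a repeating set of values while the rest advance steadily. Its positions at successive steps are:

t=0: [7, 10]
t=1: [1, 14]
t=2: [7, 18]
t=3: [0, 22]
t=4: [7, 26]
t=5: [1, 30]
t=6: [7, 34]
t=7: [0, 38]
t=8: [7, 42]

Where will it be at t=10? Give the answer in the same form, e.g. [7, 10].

[7, 50]

First: cycles through 7, 1, 7, 0 every 4 steps. Step 10 lands at position 2 of the cycle → 7.
Second: linear, +4 per step → 50 at step 10.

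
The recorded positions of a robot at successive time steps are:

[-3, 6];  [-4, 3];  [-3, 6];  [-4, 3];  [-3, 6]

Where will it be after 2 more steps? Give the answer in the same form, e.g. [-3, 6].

[-3, 6]

Consecutive displacements [-1, -3], [+1, +3], [-1, -3], [+1, +3] scale by a factor of -1 each step.
step 5: [-3, 6] + [-1, -3] → [-4, 3]
step 6: [-4, 3] + [+1, +3] → [-3, 6]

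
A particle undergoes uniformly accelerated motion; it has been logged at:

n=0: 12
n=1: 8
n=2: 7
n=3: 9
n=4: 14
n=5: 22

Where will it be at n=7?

Successive displacements: -4, -1, +2, +5, +8 — each changes by +3.
step 6: 22 + 11 → 33
step 7: 33 + 14 → 47

47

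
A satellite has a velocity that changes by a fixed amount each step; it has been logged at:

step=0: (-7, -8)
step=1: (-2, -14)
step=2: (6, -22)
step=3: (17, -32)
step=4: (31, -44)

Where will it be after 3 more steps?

First differences are (+5, -6), (+8, -8), (+11, -10), (+14, -12); their common second difference is (+3, -2) (constant acceleration).
step 5: (31, -44) + (+17, -14) → (48, -58)
step 6: (48, -58) + (+20, -16) → (68, -74)
step 7: (68, -74) + (+23, -18) → (91, -92)

(91, -92)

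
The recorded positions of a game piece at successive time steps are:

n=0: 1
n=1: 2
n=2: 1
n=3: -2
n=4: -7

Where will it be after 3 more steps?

-34

First differences are +1, -1, -3, -5; their common second difference is -2 (constant acceleration).
step 5: -7 − 7 → -14
step 6: -14 − 9 → -23
step 7: -23 − 11 → -34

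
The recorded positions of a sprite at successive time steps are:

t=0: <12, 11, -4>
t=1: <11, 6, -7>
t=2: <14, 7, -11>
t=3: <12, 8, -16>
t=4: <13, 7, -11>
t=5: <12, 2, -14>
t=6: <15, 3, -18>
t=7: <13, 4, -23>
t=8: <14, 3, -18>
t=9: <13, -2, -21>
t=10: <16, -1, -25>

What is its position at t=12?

Differencing gives <-1, -5, -3>, <+3, +1, -4>, <-2, +1, -5>, <+1, -1, +5>, <-1, -5, -3>, <+3, +1, -4>, <-2, +1, -5>, <+1, -1, +5>, <-1, -5, -3>, <+3, +1, -4>. This is the pattern <-1, -5, -3>, <+3, +1, -4>, <-2, +1, -5>, <+1, -1, +5> repeated.
step 11: apply <-2, +1, -5> → <14, 0, -30>
step 12: apply <+1, -1, +5> → <15, -1, -25>

<15, -1, -25>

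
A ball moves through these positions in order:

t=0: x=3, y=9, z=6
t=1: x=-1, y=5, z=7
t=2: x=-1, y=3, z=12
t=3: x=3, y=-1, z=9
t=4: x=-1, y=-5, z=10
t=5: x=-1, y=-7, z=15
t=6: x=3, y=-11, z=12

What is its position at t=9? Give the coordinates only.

x=3, y=-21, z=15

The moves between consecutive positions are (-4, -4, +1), (+0, -2, +5), (+4, -4, -3), (-4, -4, +1), (+0, -2, +5), (+4, -4, -3); they repeat the 3-cycle [(-4, -4, +1), (+0, -2, +5), (+4, -4, -3)].
step 7: apply (-4, -4, +1) → x=-1, y=-15, z=13
step 8: apply (+0, -2, +5) → x=-1, y=-17, z=18
step 9: apply (+4, -4, -3) → x=3, y=-21, z=15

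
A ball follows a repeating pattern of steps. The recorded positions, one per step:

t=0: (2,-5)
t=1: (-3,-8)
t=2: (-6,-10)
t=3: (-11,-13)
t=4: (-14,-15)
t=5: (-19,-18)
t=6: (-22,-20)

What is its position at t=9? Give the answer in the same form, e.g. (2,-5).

Step-to-step displacements: (-5,-3), (-3,-2), (-5,-3), (-3,-2), (-5,-3), (-3,-2) — a repeating cycle of length 2.
step 7: apply (-5,-3) → (-27,-23)
step 8: apply (-3,-2) → (-30,-25)
step 9: apply (-5,-3) → (-35,-28)

(-35,-28)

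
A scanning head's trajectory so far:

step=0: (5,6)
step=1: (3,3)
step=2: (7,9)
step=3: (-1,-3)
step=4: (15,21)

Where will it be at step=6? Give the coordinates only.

(47,69)

The jumps are (-2,-3), (+4,+6), (-8,-12), (+16,+24) — a geometric progression with ratio -2.
step 5: (15,21) + (-32,-48) → (-17,-27)
step 6: (-17,-27) + (+64,+96) → (47,69)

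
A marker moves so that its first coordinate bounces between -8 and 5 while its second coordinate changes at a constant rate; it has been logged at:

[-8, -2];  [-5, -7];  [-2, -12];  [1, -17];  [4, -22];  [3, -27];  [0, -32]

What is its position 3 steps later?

The first coordinate travels 3 per step and bounces off the walls at -8 and 5.
  step 7: 0 → -3
  step 8: -3 → -6
  step 9: -6 → -7
The second coordinate changes by -5 each step: at step 9 it is -47.

[-7, -47]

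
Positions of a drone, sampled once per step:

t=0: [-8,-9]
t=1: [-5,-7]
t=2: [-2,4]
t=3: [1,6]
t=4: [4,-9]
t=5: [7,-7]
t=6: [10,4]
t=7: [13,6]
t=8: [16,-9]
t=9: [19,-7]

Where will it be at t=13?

The first coordinate changes by +3 each step, so at step 13 it is -8 + 13·(3) = 31.
The second coordinate repeats the cycle [-9, -7, 4, 6] with period 4; step 13 mod 4 = 1, giving -7.

[31,-7]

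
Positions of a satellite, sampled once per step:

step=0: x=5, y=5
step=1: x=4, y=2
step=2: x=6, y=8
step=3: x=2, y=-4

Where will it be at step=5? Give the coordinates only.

The jumps are (-1, -3), (+2, +6), (-4, -12) — a geometric progression with ratio -2.
step 4: x=2, y=-4 + (+8, +24) → x=10, y=20
step 5: x=10, y=20 + (-16, -48) → x=-6, y=-28

x=-6, y=-28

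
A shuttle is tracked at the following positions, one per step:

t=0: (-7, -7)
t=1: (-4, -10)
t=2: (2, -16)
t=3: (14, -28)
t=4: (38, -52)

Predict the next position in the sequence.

The jumps are (+3, -3), (+6, -6), (+12, -12), (+24, -24) — a geometric progression with ratio 2.
step 5: (38, -52) + (+48, -48) → (86, -100)

(86, -100)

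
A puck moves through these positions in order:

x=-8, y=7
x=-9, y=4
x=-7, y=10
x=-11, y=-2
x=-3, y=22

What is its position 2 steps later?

x=13, y=70

The jumps are (-1,-3), (+2,+6), (-4,-12), (+8,+24) — a geometric progression with ratio -2.
step 5: x=-3, y=22 + (-16,-48) → x=-19, y=-26
step 6: x=-19, y=-26 + (+32,+96) → x=13, y=70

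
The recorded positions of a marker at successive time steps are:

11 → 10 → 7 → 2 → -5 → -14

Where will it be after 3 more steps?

-53

Successive displacements: -1, -3, -5, -7, -9 — each changes by -2.
step 6: -14 − 11 → -25
step 7: -25 − 13 → -38
step 8: -38 − 15 → -53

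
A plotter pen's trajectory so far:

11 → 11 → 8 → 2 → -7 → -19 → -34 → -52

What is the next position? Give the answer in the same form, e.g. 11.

Successive displacements: +0, -3, -6, -9, -12, -15, -18 — each changes by -3.
step 8: -52 − 21 → -73

-73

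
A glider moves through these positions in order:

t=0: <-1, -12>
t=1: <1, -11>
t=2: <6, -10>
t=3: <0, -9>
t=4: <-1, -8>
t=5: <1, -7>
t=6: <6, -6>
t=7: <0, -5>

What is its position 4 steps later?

The first coordinate repeats the cycle [-1, 1, 6, 0] with period 4; step 11 mod 4 = 3, giving 0.
The second coordinate changes by +1 each step, so at step 11 it is -12 + 11·(1) = -1.

<0, -1>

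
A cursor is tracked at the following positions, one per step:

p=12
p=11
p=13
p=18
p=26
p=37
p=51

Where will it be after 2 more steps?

p=88

Successive displacements: -1, +2, +5, +8, +11, +14 — each changes by +3.
step 7: 51 + 17 → p=68
step 8: 68 + 20 → p=88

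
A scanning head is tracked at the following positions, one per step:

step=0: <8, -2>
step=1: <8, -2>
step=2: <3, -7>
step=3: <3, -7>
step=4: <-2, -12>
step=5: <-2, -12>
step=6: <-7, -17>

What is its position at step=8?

<-12, -22>

The moves between consecutive positions are <+0, +0>, <-5, -5>, <+0, +0>, <-5, -5>, <+0, +0>, <-5, -5>; they repeat the 2-cycle [<+0, +0>, <-5, -5>].
step 7: apply <+0, +0> → <-7, -17>
step 8: apply <-5, -5> → <-12, -22>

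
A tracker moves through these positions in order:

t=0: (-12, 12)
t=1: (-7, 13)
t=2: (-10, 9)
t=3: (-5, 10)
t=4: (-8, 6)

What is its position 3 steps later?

Step-to-step displacements: (+5, +1), (-3, -4), (+5, +1), (-3, -4) — a repeating cycle of length 2.
step 5: apply (+5, +1) → (-3, 7)
step 6: apply (-3, -4) → (-6, 3)
step 7: apply (+5, +1) → (-1, 4)

(-1, 4)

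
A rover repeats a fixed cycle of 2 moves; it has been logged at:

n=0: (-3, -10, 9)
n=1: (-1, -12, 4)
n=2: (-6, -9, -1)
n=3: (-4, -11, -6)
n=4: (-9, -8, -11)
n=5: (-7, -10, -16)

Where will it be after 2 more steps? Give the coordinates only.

Differencing gives (+2, -2, -5), (-5, +3, -5), (+2, -2, -5), (-5, +3, -5), (+2, -2, -5). This is the pattern (+2, -2, -5), (-5, +3, -5) repeated.
step 6: apply (-5, +3, -5) → (-12, -7, -21)
step 7: apply (+2, -2, -5) → (-10, -9, -26)

(-10, -9, -26)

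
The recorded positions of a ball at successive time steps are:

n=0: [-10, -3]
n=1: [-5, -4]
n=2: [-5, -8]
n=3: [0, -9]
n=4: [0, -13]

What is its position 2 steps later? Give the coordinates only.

[5, -18]

Differencing gives [+5, -1], [+0, -4], [+5, -1], [+0, -4]. This is the pattern [+5, -1], [+0, -4] repeated.
step 5: apply [+5, -1] → [5, -14]
step 6: apply [+0, -4] → [5, -18]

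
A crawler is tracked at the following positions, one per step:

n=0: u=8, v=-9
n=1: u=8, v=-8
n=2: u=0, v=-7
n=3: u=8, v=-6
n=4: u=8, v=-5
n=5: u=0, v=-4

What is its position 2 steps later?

u=8, v=-2

The u coordinate repeats the cycle [8, 8, 0] with period 3; step 7 mod 3 = 1, giving 8.
The v coordinate changes by +1 each step, so at step 7 it is -9 + 7·(1) = -2.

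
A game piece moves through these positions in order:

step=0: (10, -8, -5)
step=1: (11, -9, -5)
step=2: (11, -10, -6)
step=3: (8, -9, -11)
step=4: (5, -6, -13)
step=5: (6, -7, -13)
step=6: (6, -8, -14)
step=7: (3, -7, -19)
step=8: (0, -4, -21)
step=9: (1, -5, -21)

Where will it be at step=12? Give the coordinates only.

Step-to-step displacements: (+1, -1, +0), (+0, -1, -1), (-3, +1, -5), (-3, +3, -2), (+1, -1, +0), (+0, -1, -1), (-3, +1, -5), (-3, +3, -2), (+1, -1, +0) — a repeating cycle of length 4.
step 10: apply (+0, -1, -1) → (1, -6, -22)
step 11: apply (-3, +1, -5) → (-2, -5, -27)
step 12: apply (-3, +3, -2) → (-5, -2, -29)

(-5, -2, -29)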